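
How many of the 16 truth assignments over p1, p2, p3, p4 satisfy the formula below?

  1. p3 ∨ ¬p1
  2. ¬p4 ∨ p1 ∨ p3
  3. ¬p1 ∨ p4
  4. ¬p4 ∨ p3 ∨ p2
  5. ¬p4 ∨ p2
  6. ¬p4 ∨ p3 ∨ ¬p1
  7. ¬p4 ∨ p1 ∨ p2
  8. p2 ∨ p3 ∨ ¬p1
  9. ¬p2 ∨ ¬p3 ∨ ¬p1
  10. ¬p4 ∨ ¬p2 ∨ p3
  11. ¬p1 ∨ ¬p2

There are 2^4 = 16 truth assignments over (p1, p2, p3, p4).
Check each against the 11 clauses (columns in the order p1, p2, p3, p4):
  F F F F  ✓ satisfies all
  F F F T  ✗ fails (¬p4 ∨ p1 ∨ p3)
  F F T F  ✓ satisfies all
  F F T T  ✗ fails (¬p4 ∨ p2)
  F T F F  ✓ satisfies all
  F T F T  ✗ fails (¬p4 ∨ p1 ∨ p3)
  F T T F  ✓ satisfies all
  F T T T  ✓ satisfies all
  T F F F  ✗ fails (p3 ∨ ¬p1)
  T F F T  ✗ fails (p3 ∨ ¬p1)
  T F T F  ✗ fails (¬p1 ∨ p4)
  T F T T  ✗ fails (¬p4 ∨ p2)
  T T F F  ✗ fails (p3 ∨ ¬p1)
  T T F T  ✗ fails (p3 ∨ ¬p1)
  T T T F  ✗ fails (¬p1 ∨ p4)
  T T T T  ✗ fails (¬p2 ∨ ¬p3 ∨ ¬p1)
5 of the 16 rows are models.

5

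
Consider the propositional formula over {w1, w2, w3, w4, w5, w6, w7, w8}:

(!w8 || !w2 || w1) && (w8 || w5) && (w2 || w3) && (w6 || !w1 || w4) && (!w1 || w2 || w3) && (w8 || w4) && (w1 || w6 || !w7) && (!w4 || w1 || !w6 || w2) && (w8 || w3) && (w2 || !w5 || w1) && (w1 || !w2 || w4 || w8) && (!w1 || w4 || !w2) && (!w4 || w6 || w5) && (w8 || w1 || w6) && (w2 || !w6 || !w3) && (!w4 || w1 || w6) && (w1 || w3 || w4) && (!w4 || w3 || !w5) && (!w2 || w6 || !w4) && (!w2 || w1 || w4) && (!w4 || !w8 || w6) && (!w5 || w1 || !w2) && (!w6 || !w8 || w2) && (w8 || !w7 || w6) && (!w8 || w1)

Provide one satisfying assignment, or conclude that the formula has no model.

Suppose w8 = true.
From the singleton clause (w1), w1 = true.
Suppose w2 = true.
From the singleton clause (w4), w4 = true.
From the singleton clause (w6), w6 = true.
Suppose w3 = true.
All clauses hold; w5, w7 can take either value.

w1=true; w2=true; w3=true; w4=true; w5=true; w6=true; w7=true; w8=true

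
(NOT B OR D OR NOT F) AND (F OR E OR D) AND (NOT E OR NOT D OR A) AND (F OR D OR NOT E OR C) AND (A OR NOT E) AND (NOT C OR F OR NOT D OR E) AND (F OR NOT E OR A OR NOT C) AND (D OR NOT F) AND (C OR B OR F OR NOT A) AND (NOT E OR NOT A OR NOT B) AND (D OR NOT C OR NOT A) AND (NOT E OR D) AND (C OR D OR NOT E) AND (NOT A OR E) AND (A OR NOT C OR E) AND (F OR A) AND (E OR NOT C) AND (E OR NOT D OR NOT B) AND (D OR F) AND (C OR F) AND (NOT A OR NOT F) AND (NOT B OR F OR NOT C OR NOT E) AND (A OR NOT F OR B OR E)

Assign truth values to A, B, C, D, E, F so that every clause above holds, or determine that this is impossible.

A=true,  B=false,  C=true,  D=true,  E=true,  F=false

Case A = true:
(E) alone gives E = true.
(NOT B) alone gives B = false.
(D) alone gives D = true.
(NOT F) alone gives F = false.
(C) alone gives C = true.
Every clause now holds.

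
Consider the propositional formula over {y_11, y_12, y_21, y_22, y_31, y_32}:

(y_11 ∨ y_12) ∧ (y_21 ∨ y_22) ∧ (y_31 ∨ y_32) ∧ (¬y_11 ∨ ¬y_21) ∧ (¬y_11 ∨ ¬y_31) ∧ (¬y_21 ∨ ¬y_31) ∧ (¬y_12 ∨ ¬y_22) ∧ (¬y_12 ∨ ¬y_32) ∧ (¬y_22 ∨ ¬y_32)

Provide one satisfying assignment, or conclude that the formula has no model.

Branch on y_11: set y_11 = True.
The clause (¬y_21) is unit, so y_21 = False.
The clause (y_22) is unit, so y_22 = True.
The clause (¬y_31) is unit, so y_31 = False.
The clause (y_32) is unit, so y_32 = True.
Now (¬y_32) is unsatisfied and unit — conflict.
That branch fails; take y_11 = False instead.
The clause (y_12) is unit, so y_12 = True.
The clause (¬y_22) is unit, so y_22 = False.
The clause (y_21) is unit, so y_21 = True.
The clause (¬y_31) is unit, so y_31 = False.
The clause (y_32) is unit, so y_32 = True.
Now (¬y_32) is unsatisfied and unit — conflict.
Neither y_11 = True nor y_11 = False works.

UNSATISFIABLE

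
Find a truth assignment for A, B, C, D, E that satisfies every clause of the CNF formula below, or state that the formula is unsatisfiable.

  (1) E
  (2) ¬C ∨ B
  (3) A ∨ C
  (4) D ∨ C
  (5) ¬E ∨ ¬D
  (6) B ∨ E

A ↦ True; B ↦ True; C ↦ True; D ↦ False; E ↦ True

(E) alone gives E = True.
(¬D) alone gives D = False.
(C) alone gives C = True.
(B) alone gives B = True.
No clause remains; A is free.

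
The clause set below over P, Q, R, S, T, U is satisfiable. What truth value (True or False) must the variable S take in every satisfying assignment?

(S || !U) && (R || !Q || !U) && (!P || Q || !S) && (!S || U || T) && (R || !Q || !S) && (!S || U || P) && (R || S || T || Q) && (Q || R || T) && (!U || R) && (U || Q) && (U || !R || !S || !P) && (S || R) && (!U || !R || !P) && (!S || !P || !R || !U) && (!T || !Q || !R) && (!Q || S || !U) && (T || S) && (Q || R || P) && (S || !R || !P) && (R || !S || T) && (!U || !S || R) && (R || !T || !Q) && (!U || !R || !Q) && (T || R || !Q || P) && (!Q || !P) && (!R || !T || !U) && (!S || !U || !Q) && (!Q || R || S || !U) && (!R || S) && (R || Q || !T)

True

Suppose S = false.
Unit clause (!U) forces U = false.
Unit clause (Q) forces Q = true.
Unit clause (R) forces R = true.
That conflicts with the unit clause (!R).
So every satisfying assignment has S = True.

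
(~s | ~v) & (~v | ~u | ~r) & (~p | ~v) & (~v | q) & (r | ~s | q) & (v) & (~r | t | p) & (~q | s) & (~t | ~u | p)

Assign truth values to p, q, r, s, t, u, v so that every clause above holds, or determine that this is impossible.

UNSATISFIABLE

(v) alone gives v = 1.
(~s) alone gives s = 0.
(~p) alone gives p = 0.
(q) alone gives q = 1.
Now (~q) is unsatisfied and unit — conflict.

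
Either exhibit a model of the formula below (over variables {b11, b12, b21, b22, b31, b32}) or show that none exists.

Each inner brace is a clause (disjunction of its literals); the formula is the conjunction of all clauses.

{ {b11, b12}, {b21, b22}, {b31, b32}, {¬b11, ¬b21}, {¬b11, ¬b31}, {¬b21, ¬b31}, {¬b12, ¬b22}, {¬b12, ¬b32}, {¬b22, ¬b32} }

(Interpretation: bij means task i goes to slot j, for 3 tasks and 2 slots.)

UNSATISFIABLE

Suppose b11 = True.
From the singleton clause (¬b21), b21 = False.
From the singleton clause (b22), b22 = True.
From the singleton clause (¬b31), b31 = False.
From the singleton clause (b32), b32 = True.
That conflicts with the unit clause (¬b32).
Backtrack on b11: now try b11 = False.
From the singleton clause (b12), b12 = True.
From the singleton clause (¬b22), b22 = False.
From the singleton clause (b21), b21 = True.
From the singleton clause (¬b31), b31 = False.
From the singleton clause (b32), b32 = True.
That conflicts with the unit clause (¬b32).
Neither b11 = True nor b11 = False works.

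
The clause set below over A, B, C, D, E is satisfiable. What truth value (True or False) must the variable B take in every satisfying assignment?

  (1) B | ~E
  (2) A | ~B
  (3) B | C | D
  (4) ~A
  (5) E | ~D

False

Suppose B = 1.
The clause (A) is unit, so A = 1.
Now (~A) is unsatisfied and unit — conflict.
So every satisfying assignment has B = False.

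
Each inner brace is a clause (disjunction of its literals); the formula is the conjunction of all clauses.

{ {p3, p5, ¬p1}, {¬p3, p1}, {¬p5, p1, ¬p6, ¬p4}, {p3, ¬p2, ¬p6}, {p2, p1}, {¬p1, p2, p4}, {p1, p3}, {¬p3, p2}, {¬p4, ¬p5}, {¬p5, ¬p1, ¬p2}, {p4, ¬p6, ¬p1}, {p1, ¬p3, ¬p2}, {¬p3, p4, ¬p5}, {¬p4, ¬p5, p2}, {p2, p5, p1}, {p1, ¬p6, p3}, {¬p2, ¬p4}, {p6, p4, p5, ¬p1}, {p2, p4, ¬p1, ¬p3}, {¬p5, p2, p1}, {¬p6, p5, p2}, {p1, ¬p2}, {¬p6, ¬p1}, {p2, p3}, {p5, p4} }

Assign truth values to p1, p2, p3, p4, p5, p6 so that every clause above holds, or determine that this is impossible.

UNSATISFIABLE

Case p3 = False:
From the singleton clause (p1), p1 = True.
From the singleton clause (p5), p5 = True.
From the singleton clause (¬p4), p4 = False.
From the singleton clause (p2), p2 = True.
But (¬p2) is also a unit clause — contradiction.
So p3 must be the other value — set p3 = True.
From the singleton clause (p1), p1 = True.
From the singleton clause (p2), p2 = True.
From the singleton clause (¬p5), p5 = False.
From the singleton clause (¬p4), p4 = False.
But (p4) is also a unit clause — contradiction.
Either choice for p3 ends in contradiction.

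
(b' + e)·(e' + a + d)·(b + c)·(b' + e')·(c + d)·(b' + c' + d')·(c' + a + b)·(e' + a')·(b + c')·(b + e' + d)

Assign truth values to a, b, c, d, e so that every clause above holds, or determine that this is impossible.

UNSATISFIABLE

Case b = 0:
From the singleton clause (c), c = 1.
That conflicts with the unit clause (c').
That branch fails; take b = 1 instead.
From the singleton clause (e), e = 1.
That conflicts with the unit clause (e').
Neither b = 1 nor b = 0 works.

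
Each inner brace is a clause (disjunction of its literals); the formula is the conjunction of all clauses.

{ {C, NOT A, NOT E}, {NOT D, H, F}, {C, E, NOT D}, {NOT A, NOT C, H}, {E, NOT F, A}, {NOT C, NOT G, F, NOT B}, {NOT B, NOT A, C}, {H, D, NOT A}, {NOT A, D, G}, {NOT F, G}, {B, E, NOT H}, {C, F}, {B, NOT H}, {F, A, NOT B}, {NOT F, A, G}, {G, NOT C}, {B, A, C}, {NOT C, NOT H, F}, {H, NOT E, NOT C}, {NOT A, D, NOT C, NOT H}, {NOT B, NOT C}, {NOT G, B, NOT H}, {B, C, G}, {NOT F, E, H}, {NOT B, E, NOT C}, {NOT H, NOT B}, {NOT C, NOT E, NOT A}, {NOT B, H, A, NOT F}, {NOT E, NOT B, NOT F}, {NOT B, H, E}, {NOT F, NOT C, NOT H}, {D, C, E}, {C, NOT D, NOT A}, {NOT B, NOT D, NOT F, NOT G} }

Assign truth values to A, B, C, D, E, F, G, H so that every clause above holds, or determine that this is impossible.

A: false,  B: false,  C: true,  D: false,  E: false,  F: false,  G: true,  H: false

Case F = false:
The clause (C) is unit, so C = true.
The clause (G) is unit, so G = true.
The clause (NOT B) is unit, so B = false.
The clause (NOT H) is unit, so H = false.
The clause (NOT D) is unit, so D = false.
The clause (NOT A) is unit, so A = false.
The clause (NOT E) is unit, so E = false.
This assignment satisfies each clause.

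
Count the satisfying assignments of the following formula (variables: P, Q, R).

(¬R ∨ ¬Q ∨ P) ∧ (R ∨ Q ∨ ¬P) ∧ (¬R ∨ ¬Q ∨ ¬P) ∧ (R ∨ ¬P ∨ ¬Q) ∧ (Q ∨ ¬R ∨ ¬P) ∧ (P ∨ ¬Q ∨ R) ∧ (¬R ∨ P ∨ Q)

There are 2^3 = 8 truth assignments over (P, Q, R).
Check each against the 7 clauses (columns in the order P, Q, R):
  F F F  ✓ satisfies all
  F F T  ✗ fails (¬R ∨ P ∨ Q)
  F T F  ✗ fails (P ∨ ¬Q ∨ R)
  F T T  ✗ fails (¬R ∨ ¬Q ∨ P)
  T F F  ✗ fails (R ∨ Q ∨ ¬P)
  T F T  ✗ fails (Q ∨ ¬R ∨ ¬P)
  T T F  ✗ fails (R ∨ ¬P ∨ ¬Q)
  T T T  ✗ fails (¬R ∨ ¬Q ∨ ¬P)
1 of the 8 rows is a model.

1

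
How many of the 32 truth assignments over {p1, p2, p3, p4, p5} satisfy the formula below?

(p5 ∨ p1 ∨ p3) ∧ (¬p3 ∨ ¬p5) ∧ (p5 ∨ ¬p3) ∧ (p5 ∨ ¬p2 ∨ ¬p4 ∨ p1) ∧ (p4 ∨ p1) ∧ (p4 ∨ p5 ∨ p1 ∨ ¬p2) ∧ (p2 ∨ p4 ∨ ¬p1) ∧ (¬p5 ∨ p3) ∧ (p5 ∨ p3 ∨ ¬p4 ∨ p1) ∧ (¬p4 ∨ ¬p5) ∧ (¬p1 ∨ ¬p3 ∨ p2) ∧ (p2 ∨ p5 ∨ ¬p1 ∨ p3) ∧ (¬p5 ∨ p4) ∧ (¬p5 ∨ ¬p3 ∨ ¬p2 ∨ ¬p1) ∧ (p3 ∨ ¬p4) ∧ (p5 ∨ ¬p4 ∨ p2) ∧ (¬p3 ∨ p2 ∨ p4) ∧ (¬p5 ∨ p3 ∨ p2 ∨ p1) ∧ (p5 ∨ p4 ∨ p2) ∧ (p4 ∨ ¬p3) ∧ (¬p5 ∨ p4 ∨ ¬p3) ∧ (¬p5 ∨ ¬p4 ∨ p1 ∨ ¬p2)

There are 2^5 = 32 truth assignments over (p1, p2, p3, p4, p5).
Split on p1. With p1 = True, the clauses containing p1 are satisfied and ¬p1 drops from the rest; 1 of the 2^4 = 16 assignments to the other variables satisfy what remains.
With p1 = False, by the same count on the reduced clause set, 0 assignments work.
(One model: p1=T, p2=T, p3=F, p4=F, p5=F.)
Total: 1 + 0 = 1.

1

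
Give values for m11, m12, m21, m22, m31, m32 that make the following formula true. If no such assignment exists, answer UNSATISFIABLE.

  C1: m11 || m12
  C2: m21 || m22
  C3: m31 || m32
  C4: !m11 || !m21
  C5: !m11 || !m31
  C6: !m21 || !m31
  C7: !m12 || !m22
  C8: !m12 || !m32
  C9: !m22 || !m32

Try m11 = true.
From the singleton clause (!m21), m21 = false.
From the singleton clause (m22), m22 = true.
From the singleton clause (!m31), m31 = false.
From the singleton clause (m32), m32 = true.
Now (!m32) is unsatisfied and unit — conflict.
So m11 must be the other value — set m11 = false.
From the singleton clause (m12), m12 = true.
From the singleton clause (!m22), m22 = false.
From the singleton clause (m21), m21 = true.
From the singleton clause (!m31), m31 = false.
From the singleton clause (m32), m32 = true.
Now (!m32) is unsatisfied and unit — conflict.
Neither m11 = true nor m11 = false works.

UNSATISFIABLE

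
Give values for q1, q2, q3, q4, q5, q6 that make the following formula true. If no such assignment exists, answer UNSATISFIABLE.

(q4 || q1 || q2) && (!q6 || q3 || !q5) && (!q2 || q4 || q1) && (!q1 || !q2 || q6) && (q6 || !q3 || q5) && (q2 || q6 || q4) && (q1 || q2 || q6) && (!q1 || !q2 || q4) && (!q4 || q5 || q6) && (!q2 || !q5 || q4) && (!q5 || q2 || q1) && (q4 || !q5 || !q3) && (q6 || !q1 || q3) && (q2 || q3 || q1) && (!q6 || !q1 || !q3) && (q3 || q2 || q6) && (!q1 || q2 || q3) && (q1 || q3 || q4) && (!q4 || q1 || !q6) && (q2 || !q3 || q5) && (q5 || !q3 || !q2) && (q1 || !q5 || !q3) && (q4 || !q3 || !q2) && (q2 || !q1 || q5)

Suppose q4 = true.
Suppose q5 = false.
(q6) alone gives q6 = true.
(q1) alone gives q1 = true.
(!q3) alone gives q3 = false.
(q2) alone gives q2 = true.
This assignment satisfies each clause.

q1 ↦ true; q2 ↦ true; q3 ↦ false; q4 ↦ true; q5 ↦ false; q6 ↦ true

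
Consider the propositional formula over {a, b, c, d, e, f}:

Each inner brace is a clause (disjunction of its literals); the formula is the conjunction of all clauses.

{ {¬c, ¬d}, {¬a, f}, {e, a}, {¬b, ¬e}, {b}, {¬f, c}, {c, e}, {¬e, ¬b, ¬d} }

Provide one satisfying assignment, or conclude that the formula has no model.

From the singleton clause (b), b = True.
From the singleton clause (¬e), e = False.
From the singleton clause (a), a = True.
From the singleton clause (f), f = True.
From the singleton clause (c), c = True.
From the singleton clause (¬d), d = False.
Every clause now holds.

a=True; b=True; c=True; d=False; e=False; f=True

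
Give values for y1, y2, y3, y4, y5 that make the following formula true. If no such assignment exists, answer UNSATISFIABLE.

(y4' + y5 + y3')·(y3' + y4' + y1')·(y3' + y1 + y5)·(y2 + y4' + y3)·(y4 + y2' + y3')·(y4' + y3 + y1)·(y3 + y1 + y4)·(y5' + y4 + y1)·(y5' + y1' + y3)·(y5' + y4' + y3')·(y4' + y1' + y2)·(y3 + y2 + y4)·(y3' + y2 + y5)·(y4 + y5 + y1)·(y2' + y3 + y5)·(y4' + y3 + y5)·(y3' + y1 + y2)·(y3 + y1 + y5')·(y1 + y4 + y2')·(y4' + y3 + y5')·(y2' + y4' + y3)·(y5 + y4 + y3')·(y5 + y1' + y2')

Case y4 = 0:
Case y2 = 0:
(y3) alone gives y3 = 1.
(y5) alone gives y5 = 1.
(y1) alone gives y1 = 1.
This assignment satisfies each clause.

y1: 1; y2: 0; y3: 1; y4: 0; y5: 1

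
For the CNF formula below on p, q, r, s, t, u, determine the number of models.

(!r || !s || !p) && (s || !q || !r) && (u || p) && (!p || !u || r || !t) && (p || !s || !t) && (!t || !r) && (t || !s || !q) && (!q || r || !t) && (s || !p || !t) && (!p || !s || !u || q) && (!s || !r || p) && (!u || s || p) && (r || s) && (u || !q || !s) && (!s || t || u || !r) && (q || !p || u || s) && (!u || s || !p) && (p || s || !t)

3

There are 2^6 = 64 truth assignments over (p, q, r, s, t, u).
Split on u. With u = true, the clauses containing u are satisfied and !u drops from the rest; 1 of the 2^5 = 32 assignments to the other variables satisfy what remains.
With u = false, by the same count on the reduced clause set, 2 assignments work.
(One model: p=F, q=F, r=F, s=T, t=F, u=T.)
Total: 1 + 2 = 3.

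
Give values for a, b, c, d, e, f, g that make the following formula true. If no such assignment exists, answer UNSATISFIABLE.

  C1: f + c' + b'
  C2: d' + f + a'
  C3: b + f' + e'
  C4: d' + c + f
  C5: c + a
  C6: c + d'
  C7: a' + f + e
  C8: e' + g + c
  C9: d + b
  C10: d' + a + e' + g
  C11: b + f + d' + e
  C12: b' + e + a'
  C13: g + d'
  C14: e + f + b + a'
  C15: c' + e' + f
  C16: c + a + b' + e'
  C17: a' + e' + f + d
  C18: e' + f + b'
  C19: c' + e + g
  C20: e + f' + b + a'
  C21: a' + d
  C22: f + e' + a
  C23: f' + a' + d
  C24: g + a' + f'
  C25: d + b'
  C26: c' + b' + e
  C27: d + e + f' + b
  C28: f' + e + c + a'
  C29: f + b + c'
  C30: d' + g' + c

Branch on c: set c = 1.
Branch on f: set f = 1.
Branch on b: set b = 0.
(e') alone gives e = 0.
(d) alone gives d = 1.
(g) alone gives g = 1.
(a') alone gives a = 0.
All clauses are satisfied.

a ↦ 0; b ↦ 0; c ↦ 1; d ↦ 1; e ↦ 0; f ↦ 1; g ↦ 1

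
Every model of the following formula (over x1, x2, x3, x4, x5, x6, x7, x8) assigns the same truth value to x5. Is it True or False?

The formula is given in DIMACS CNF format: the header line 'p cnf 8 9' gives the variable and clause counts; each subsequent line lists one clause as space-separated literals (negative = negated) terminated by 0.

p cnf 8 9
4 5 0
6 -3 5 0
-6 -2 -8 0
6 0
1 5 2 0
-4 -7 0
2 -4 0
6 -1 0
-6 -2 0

True

Suppose x5 = False.
(x4) alone gives x4 = True.
(x6) alone gives x6 = True.
(¬x7) alone gives x7 = False.
(x2) alone gives x2 = True.
That conflicts with the unit clause (¬x2).
So every satisfying assignment has x5 = True.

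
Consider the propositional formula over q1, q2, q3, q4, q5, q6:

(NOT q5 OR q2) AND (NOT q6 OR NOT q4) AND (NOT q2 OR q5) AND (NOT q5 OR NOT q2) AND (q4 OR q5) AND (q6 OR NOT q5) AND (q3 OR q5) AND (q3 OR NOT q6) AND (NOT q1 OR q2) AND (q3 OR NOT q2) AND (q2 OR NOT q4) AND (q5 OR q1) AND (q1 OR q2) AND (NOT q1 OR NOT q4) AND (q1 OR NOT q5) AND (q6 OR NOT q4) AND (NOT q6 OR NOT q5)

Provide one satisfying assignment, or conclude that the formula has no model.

Case q5 = false:
Unit clause (NOT q2) forces q2 = false.
Unit clause (q4) forces q4 = true.
But (NOT q4) is also a unit clause — contradiction.
Backtrack on q5: now try q5 = true.
Unit clause (q2) forces q2 = true.
But (NOT q2) is also a unit clause — contradiction.
Both values of q5 lead to a conflict.

UNSATISFIABLE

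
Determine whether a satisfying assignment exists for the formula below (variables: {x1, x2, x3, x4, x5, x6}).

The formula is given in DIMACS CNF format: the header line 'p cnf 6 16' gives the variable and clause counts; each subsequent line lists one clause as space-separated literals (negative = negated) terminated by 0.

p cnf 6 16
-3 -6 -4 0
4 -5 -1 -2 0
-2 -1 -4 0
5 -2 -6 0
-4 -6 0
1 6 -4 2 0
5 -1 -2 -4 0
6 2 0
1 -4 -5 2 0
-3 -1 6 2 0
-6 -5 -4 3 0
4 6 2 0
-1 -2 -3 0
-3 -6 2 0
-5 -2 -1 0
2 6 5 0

Yes, satisfiable

Suppose x4 = True.
From the singleton clause (¬x6), x6 = False.
From the singleton clause (x2), x2 = True.
From the singleton clause (¬x1), x1 = False.
Every clause is now satisfied; x3, x5 are unconstrained.
A satisfying assignment: x1=False, x2=True, x3=True, x4=True, x5=False, x6=False.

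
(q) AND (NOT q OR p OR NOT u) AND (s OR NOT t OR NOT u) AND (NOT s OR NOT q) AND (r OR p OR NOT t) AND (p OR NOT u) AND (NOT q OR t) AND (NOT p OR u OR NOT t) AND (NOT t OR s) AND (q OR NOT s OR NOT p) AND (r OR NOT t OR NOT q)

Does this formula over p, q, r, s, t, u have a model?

From the singleton clause (q), q = true.
From the singleton clause (NOT s), s = false.
From the singleton clause (t), t = true.
Now (NOT t) is unsatisfied and unit — conflict.
No assignment satisfies every clause.

Unsatisfiable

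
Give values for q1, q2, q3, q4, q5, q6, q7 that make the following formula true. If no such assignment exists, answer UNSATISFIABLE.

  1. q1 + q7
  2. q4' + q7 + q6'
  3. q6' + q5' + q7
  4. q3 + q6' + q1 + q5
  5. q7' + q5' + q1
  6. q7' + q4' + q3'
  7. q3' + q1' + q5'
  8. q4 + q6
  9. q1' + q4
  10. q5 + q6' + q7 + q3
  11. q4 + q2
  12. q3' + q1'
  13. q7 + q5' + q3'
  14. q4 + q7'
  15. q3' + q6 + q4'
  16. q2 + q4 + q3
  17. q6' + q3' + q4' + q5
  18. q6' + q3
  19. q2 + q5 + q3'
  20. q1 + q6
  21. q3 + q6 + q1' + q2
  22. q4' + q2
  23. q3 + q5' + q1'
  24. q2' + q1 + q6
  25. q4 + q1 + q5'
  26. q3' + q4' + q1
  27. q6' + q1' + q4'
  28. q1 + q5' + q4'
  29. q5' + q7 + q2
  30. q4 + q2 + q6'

q1 ↦ 1; q2 ↦ 1; q3 ↦ 0; q4 ↦ 1; q5 ↦ 0; q6 ↦ 0; q7 ↦ 1

Suppose q1 = 1.
From the singleton clause (q4), q4 = 1.
From the singleton clause (q3'), q3 = 0.
From the singleton clause (q6'), q6 = 0.
From the singleton clause (q2), q2 = 1.
From the singleton clause (q5'), q5 = 0.
Every clause is now satisfied; q7 is unconstrained.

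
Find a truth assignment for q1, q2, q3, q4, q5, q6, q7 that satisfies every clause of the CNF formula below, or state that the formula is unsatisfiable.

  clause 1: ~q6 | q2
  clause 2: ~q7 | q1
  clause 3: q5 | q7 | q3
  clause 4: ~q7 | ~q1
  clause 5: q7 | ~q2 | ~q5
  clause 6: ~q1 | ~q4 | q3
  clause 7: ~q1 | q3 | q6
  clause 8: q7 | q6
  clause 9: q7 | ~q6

Suppose q6 = 0.
(q7) alone gives q7 = 1.
(q1) alone gives q1 = 1.
But (~q1) is also a unit clause — contradiction.
That branch fails; take q6 = 1 instead.
(q2) alone gives q2 = 1.
(q7) alone gives q7 = 1.
(q1) alone gives q1 = 1.
But (~q1) is also a unit clause — contradiction.
Both values of q6 lead to a conflict.

UNSATISFIABLE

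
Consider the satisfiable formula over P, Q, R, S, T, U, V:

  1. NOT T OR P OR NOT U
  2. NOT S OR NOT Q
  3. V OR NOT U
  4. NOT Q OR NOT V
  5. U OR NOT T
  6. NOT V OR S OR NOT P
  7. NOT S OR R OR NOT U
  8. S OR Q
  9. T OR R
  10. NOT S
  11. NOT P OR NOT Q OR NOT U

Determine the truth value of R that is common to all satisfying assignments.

Suppose R = false.
Unit clause (T) forces T = true.
Unit clause (U) forces U = true.
Unit clause (P) forces P = true.
Unit clause (V) forces V = true.
Unit clause (NOT Q) forces Q = false.
Unit clause (S) forces S = true.
But (NOT S) is also a unit clause — contradiction.
So every satisfying assignment has R = True.

True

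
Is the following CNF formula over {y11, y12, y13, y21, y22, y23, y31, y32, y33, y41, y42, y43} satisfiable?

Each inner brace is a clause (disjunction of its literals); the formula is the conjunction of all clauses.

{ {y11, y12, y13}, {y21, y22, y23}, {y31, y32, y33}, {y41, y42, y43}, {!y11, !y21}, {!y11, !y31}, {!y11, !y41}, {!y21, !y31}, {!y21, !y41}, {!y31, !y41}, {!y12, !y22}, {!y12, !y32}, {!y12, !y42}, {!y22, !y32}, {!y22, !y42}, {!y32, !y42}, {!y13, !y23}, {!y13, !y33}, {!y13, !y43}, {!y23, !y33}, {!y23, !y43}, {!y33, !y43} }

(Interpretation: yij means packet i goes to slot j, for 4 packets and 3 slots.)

Unsatisfiable

Branch on y11: set y11 = false.
Branch on y12: set y12 = true.
(!y22) alone gives y22 = false.
(!y32) alone gives y32 = false.
(!y42) alone gives y42 = false.
Branch on y21: set y21 = true.
(!y31) alone gives y31 = false.
(y33) alone gives y33 = true.
(!y41) alone gives y41 = false.
(y43) alone gives y43 = true.
But (!y43) is also a unit clause — contradiction.
So y21 must be the other value — set y21 = false.
(y23) alone gives y23 = true.
(!y13) alone gives y13 = false.
(!y33) alone gives y33 = false.
(y31) alone gives y31 = true.
(!y41) alone gives y41 = false.
(y43) alone gives y43 = true.
But (!y43) is also a unit clause — contradiction.
Either choice for y21 ends in contradiction.
So y12 must be the other value — set y12 = false.
(y13) alone gives y13 = true.
(!y23) alone gives y23 = false.
(!y33) alone gives y33 = false.
(!y43) alone gives y43 = false.
Branch on y21: set y21 = true.
(!y31) alone gives y31 = false.
(y32) alone gives y32 = true.
(!y41) alone gives y41 = false.
(y42) alone gives y42 = true.
But (!y42) is also a unit clause — contradiction.
So y21 must be the other value — set y21 = false.
(y22) alone gives y22 = true.
(!y32) alone gives y32 = false.
(y31) alone gives y31 = true.
(!y41) alone gives y41 = false.
(y42) alone gives y42 = true.
But (!y42) is also a unit clause — contradiction.
Either choice for y21 ends in contradiction.
Either choice for y12 ends in contradiction.
So y11 must be the other value — set y11 = true.
(!y21) alone gives y21 = false.
(!y31) alone gives y31 = false.
(!y41) alone gives y41 = false.
Branch on y22: set y22 = true.
(!y12) alone gives y12 = false.
(!y32) alone gives y32 = false.
(y33) alone gives y33 = true.
(!y42) alone gives y42 = false.
(y43) alone gives y43 = true.
But (!y43) is also a unit clause — contradiction.
So y22 must be the other value — set y22 = false.
(y23) alone gives y23 = true.
(!y13) alone gives y13 = false.
(!y33) alone gives y33 = false.
(y32) alone gives y32 = true.
(!y12) alone gives y12 = false.
(!y42) alone gives y42 = false.
(y43) alone gives y43 = true.
But (!y43) is also a unit clause — contradiction.
Either choice for y22 ends in contradiction.
Either choice for y11 ends in contradiction.
No assignment satisfies every clause.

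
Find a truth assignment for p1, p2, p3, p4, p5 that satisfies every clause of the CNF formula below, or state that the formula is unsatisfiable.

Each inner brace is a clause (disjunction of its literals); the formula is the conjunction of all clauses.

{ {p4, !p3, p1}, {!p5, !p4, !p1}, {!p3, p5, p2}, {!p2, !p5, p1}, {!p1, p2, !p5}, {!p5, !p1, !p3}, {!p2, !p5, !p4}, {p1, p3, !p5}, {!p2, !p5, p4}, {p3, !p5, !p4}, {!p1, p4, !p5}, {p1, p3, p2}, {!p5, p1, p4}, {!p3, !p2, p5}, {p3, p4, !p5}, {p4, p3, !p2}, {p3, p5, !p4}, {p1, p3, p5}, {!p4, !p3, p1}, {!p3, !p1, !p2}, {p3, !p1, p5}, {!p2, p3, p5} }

UNSATISFIABLE

Branch on p4: set p4 = true.
Branch on p5: set p5 = false.
From the singleton clause (p3), p3 = true.
From the singleton clause (p2), p2 = true.
Now (!p2) is unsatisfied and unit — conflict.
So p5 must be the other value — set p5 = true.
From the singleton clause (!p1), p1 = false.
From the singleton clause (!p2), p2 = false.
From the singleton clause (p3), p3 = true.
Now (!p3) is unsatisfied and unit — conflict.
Neither p5 = true nor p5 = false works.
So p4 must be the other value — set p4 = false.
Branch on p3: set p3 = false.
From the singleton clause (!p5), p5 = false.
From the singleton clause (!p2), p2 = false.
From the singleton clause (p1), p1 = true.
Now (!p1) is unsatisfied and unit — conflict.
So p3 must be the other value — set p3 = true.
From the singleton clause (p1), p1 = true.
From the singleton clause (!p5), p5 = false.
From the singleton clause (p2), p2 = true.
Now (!p2) is unsatisfied and unit — conflict.
Neither p3 = true nor p3 = false works.
Neither p4 = true nor p4 = false works.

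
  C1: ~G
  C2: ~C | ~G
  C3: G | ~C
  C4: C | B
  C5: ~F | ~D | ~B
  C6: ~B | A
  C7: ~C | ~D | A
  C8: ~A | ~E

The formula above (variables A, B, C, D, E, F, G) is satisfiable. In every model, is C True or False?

Suppose C = 1.
From the singleton clause (~G), G = 0.
Now (G) is unsatisfied and unit — conflict.
So every satisfying assignment has C = False.

False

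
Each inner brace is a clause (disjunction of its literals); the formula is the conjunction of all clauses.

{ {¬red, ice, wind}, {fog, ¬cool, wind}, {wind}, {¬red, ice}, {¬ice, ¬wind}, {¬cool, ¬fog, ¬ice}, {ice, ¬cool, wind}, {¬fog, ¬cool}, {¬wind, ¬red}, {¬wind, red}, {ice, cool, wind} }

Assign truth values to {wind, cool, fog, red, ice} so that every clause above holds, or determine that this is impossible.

The clause (wind) is unit, so wind = True.
The clause (¬ice) is unit, so ice = False.
The clause (¬red) is unit, so red = False.
Now (red) is unsatisfied and unit — conflict.

UNSATISFIABLE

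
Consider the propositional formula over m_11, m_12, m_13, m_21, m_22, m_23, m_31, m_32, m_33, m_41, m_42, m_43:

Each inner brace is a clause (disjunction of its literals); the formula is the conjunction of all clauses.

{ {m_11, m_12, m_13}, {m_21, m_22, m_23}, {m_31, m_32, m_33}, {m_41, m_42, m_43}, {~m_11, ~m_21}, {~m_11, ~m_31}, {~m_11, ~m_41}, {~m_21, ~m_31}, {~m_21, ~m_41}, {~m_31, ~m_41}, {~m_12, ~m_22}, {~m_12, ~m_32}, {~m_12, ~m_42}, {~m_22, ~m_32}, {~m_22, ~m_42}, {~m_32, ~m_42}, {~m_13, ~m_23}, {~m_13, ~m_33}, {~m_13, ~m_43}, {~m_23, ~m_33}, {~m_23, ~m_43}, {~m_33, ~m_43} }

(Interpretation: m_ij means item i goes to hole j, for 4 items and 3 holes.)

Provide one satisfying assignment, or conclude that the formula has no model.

UNSATISFIABLE

Case m_11 = 0:
Case m_12 = 1:
From the singleton clause (~m_22), m_22 = 0.
From the singleton clause (~m_32), m_32 = 0.
From the singleton clause (~m_42), m_42 = 0.
Case m_21 = 1:
From the singleton clause (~m_31), m_31 = 0.
From the singleton clause (m_33), m_33 = 1.
From the singleton clause (~m_41), m_41 = 0.
From the singleton clause (m_43), m_43 = 1.
But (~m_43) is also a unit clause — contradiction.
Backtrack on m_21: now try m_21 = 0.
From the singleton clause (m_23), m_23 = 1.
From the singleton clause (~m_13), m_13 = 0.
From the singleton clause (~m_33), m_33 = 0.
From the singleton clause (m_31), m_31 = 1.
From the singleton clause (~m_41), m_41 = 0.
From the singleton clause (m_43), m_43 = 1.
But (~m_43) is also a unit clause — contradiction.
Both values of m_21 lead to a conflict.
Backtrack on m_12: now try m_12 = 0.
From the singleton clause (m_13), m_13 = 1.
From the singleton clause (~m_23), m_23 = 0.
From the singleton clause (~m_33), m_33 = 0.
From the singleton clause (~m_43), m_43 = 0.
Case m_21 = 1:
From the singleton clause (~m_31), m_31 = 0.
From the singleton clause (m_32), m_32 = 1.
From the singleton clause (~m_41), m_41 = 0.
From the singleton clause (m_42), m_42 = 1.
But (~m_42) is also a unit clause — contradiction.
Backtrack on m_21: now try m_21 = 0.
From the singleton clause (m_22), m_22 = 1.
From the singleton clause (~m_32), m_32 = 0.
From the singleton clause (m_31), m_31 = 1.
From the singleton clause (~m_41), m_41 = 0.
From the singleton clause (m_42), m_42 = 1.
But (~m_42) is also a unit clause — contradiction.
Both values of m_21 lead to a conflict.
Both values of m_12 lead to a conflict.
Backtrack on m_11: now try m_11 = 1.
From the singleton clause (~m_21), m_21 = 0.
From the singleton clause (~m_31), m_31 = 0.
From the singleton clause (~m_41), m_41 = 0.
Case m_22 = 1:
From the singleton clause (~m_12), m_12 = 0.
From the singleton clause (~m_32), m_32 = 0.
From the singleton clause (m_33), m_33 = 1.
From the singleton clause (~m_42), m_42 = 0.
From the singleton clause (m_43), m_43 = 1.
But (~m_43) is also a unit clause — contradiction.
Backtrack on m_22: now try m_22 = 0.
From the singleton clause (m_23), m_23 = 1.
From the singleton clause (~m_13), m_13 = 0.
From the singleton clause (~m_33), m_33 = 0.
From the singleton clause (m_32), m_32 = 1.
From the singleton clause (~m_12), m_12 = 0.
From the singleton clause (~m_42), m_42 = 0.
From the singleton clause (m_43), m_43 = 1.
But (~m_43) is also a unit clause — contradiction.
Both values of m_22 lead to a conflict.
Both values of m_11 lead to a conflict.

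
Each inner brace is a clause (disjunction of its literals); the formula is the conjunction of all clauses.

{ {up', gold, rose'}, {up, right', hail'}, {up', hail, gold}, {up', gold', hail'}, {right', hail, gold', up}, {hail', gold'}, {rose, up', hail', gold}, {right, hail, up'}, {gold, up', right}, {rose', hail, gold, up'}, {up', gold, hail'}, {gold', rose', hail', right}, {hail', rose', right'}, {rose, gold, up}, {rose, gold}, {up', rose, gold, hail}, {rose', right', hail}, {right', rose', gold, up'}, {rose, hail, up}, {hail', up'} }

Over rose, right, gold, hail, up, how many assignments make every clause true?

There are 2^5 = 32 truth assignments over (rose, right, gold, hail, up).
Split on hail. With hail = 1, the clauses containing hail are satisfied and hail' drops from the rest; 1 of the 2^4 = 16 assignments to the other variables satisfy what remains.
With hail = 0, by the same count on the reduced clause set, 3 assignments work.
Total: 1 + 3 = 4.

4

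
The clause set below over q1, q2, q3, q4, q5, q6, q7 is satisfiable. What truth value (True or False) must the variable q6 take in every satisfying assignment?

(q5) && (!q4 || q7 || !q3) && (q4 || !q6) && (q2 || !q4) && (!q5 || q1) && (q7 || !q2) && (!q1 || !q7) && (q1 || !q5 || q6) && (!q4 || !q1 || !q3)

Suppose q6 = true.
Unit clause (q5) forces q5 = true.
Unit clause (q4) forces q4 = true.
Unit clause (q2) forces q2 = true.
Unit clause (q1) forces q1 = true.
Unit clause (q7) forces q7 = true.
That conflicts with the unit clause (!q7).
So every satisfying assignment has q6 = False.

False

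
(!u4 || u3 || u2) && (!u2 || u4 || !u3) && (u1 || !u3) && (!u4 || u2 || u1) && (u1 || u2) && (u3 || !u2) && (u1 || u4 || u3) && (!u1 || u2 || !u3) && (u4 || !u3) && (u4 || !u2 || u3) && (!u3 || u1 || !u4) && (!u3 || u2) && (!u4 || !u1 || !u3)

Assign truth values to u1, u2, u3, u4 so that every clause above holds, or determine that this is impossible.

Branch on u1: set u1 = true.
Branch on u3: set u3 = false.
From the singleton clause (!u2), u2 = false.
From the singleton clause (!u4), u4 = false.
Every clause now holds.

u1: true, u2: false, u3: false, u4: false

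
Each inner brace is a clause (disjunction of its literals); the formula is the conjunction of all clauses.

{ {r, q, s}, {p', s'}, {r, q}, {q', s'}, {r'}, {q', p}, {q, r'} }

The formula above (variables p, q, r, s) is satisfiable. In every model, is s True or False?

False

Suppose s = 1.
(p') alone gives p = 0.
(q') alone gives q = 0.
(r) alone gives r = 1.
That conflicts with the unit clause (r').
So every satisfying assignment has s = False.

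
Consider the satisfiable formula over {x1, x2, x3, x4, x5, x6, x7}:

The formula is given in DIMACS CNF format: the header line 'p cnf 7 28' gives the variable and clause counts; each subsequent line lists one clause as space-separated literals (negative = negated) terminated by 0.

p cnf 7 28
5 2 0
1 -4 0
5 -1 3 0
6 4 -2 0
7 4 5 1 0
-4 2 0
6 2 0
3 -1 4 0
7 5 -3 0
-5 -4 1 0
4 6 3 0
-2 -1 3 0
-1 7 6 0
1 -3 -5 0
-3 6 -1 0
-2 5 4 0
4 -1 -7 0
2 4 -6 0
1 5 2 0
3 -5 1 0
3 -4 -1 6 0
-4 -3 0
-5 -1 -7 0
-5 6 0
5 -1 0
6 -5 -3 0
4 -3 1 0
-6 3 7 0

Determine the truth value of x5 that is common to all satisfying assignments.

True

Suppose x5 = False.
The clause (x2) is unit, so x2 = True.
The clause (x4) is unit, so x4 = True.
The clause (x1) is unit, so x1 = True.
That conflicts with the unit clause (¬x1).
So every satisfying assignment has x5 = True.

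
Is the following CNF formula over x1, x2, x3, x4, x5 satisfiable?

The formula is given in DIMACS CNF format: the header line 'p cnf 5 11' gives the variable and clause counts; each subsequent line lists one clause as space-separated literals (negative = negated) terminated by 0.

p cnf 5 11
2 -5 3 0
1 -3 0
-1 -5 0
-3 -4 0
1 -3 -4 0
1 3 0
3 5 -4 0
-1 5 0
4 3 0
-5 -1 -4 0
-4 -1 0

Try x1 = True.
Unit clause (¬x5) forces x5 = False.
But (x5) is also a unit clause — contradiction.
That branch fails; take x1 = False instead.
Unit clause (¬x3) forces x3 = False.
But (x3) is also a unit clause — contradiction.
Either choice for x1 ends in contradiction.
No assignment satisfies every clause.

No, unsatisfiable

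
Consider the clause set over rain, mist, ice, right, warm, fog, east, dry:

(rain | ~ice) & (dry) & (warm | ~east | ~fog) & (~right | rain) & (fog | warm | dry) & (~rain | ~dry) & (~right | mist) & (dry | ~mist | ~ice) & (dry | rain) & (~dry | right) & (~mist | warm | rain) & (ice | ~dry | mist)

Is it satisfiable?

The clause (dry) is unit, so dry = 1.
The clause (~rain) is unit, so rain = 0.
The clause (~ice) is unit, so ice = 0.
The clause (~right) is unit, so right = 0.
But (right) is also a unit clause — contradiction.
No assignment satisfies every clause.

No, unsatisfiable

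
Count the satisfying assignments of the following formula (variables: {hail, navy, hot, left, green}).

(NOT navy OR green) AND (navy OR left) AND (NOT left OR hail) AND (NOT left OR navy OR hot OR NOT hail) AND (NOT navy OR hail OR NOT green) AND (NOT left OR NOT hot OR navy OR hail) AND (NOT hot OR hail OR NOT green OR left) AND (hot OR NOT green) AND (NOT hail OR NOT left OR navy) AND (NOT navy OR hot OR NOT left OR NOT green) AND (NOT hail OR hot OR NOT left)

There are 2^5 = 32 truth assignments over (hail, navy, hot, left, green).
Split on green. With green = true, the clauses containing green are satisfied and NOT green drops from the rest; 2 of the 2^4 = 16 assignments to the other variables satisfy what remains.
With green = false, by the same count on the reduced clause set, 0 assignments work.
(One model: hail=T, navy=T, hot=T, left=F, green=T.)
Total: 2 + 0 = 2.

2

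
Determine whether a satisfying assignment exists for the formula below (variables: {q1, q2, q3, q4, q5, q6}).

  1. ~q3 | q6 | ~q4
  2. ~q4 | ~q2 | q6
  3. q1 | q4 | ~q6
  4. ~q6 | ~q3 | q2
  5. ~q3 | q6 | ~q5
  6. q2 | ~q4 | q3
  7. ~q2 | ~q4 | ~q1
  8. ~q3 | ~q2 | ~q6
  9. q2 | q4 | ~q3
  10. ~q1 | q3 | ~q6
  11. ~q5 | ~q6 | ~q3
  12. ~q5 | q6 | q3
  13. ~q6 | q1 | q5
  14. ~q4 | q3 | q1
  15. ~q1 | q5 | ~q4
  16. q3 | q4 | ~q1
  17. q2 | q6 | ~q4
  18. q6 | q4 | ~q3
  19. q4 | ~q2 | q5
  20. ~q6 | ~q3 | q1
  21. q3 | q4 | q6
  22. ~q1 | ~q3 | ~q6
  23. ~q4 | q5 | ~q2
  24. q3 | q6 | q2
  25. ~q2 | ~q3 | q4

Branch on q3: set q3 = 0.
Branch on q2: set q2 = 1.
Branch on q4: set q4 = 0.
From the singleton clause (~q1), q1 = 0.
From the singleton clause (~q6), q6 = 0.
But (q6) is also a unit clause — contradiction.
Undo q4 and try q4 = 1.
From the singleton clause (q6), q6 = 1.
From the singleton clause (~q1), q1 = 0.
But (q1) is also a unit clause — contradiction.
Either choice for q4 ends in contradiction.
Undo q2 and try q2 = 0.
From the singleton clause (~q4), q4 = 0.
From the singleton clause (~q1), q1 = 0.
From the singleton clause (~q6), q6 = 0.
But (q6) is also a unit clause — contradiction.
Either choice for q2 ends in contradiction.
Undo q3 and try q3 = 1.
Branch on q6: set q6 = 1.
From the singleton clause (q2), q2 = 1.
But (~q2) is also a unit clause — contradiction.
Undo q6 and try q6 = 0.
From the singleton clause (~q4), q4 = 0.
But (q4) is also a unit clause — contradiction.
Either choice for q6 ends in contradiction.
Either choice for q3 ends in contradiction.
No assignment satisfies every clause.

No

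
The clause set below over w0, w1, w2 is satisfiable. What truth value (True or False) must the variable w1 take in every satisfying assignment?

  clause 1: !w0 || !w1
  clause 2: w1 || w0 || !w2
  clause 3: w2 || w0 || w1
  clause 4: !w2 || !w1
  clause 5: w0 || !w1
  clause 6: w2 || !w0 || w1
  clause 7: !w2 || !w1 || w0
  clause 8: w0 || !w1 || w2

False

Suppose w1 = true.
Unit clause (!w0) forces w0 = false.
But (w0) is also a unit clause — contradiction.
So every satisfying assignment has w1 = False.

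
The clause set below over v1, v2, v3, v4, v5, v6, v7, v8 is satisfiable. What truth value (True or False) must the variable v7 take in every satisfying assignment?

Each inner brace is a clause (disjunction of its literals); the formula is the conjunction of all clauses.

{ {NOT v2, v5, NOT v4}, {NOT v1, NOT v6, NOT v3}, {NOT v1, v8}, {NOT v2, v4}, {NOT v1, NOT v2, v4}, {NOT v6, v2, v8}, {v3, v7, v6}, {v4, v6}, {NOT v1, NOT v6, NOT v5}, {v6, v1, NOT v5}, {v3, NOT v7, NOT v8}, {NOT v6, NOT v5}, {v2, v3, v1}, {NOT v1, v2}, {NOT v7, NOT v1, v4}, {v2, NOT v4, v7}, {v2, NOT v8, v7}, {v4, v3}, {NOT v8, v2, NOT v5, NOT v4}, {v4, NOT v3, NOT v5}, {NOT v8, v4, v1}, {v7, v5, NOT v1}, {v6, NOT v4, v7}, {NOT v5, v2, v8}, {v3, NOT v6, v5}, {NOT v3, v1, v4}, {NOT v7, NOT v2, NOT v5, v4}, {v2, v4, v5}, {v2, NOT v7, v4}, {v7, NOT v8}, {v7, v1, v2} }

Suppose v7 = false.
Unit clause (NOT v8) forces v8 = false.
Unit clause (NOT v1) forces v1 = false.
Unit clause (v2) forces v2 = true.
Unit clause (v4) forces v4 = true.
Unit clause (v5) forces v5 = true.
Unit clause (v6) forces v6 = true.
That conflicts with the unit clause (NOT v6).
So every satisfying assignment has v7 = True.

True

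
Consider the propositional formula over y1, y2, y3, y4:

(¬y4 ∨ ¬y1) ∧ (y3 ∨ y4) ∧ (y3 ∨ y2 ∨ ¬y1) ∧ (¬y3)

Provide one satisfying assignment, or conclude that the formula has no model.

y1: False; y2: True; y3: False; y4: True

Unit clause (¬y3) forces y3 = False.
Unit clause (y4) forces y4 = True.
Unit clause (¬y1) forces y1 = False.
All clauses hold; y2 can take either value.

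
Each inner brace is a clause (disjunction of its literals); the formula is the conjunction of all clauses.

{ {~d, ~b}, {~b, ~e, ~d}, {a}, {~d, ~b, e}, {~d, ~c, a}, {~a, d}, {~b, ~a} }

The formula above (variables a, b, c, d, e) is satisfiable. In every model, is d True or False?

True

Suppose d = 0.
(a) alone gives a = 1.
That conflicts with the unit clause (~a).
So every satisfying assignment has d = True.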